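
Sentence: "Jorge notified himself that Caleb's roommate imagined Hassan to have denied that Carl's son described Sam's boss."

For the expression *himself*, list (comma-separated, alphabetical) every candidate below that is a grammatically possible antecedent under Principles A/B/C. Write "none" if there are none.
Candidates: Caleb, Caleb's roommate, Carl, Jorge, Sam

*himself* is a reflexive; Principle A requires it to be bound within its binding domain — the matrix clause.
— Caleb: possessor inside the subject DP of the clause headed by 'imagined'; does not c-command the reflexive — cannot bind it (Principle A).
— Caleb's roommate: subject of the clause headed by 'imagined'; does not c-command the reflexive — cannot bind it (Principle A).
— Carl: possessor inside the subject DP of the clause headed by 'described'; does not c-command the reflexive — cannot bind it (Principle A).
— Jorge: subject of the matrix clause; c-commands the reflexive within its binding domain — allowed (Principle A).
— Sam: possessor inside the object DP of the clause headed by 'described'; does not c-command the reflexive — cannot bind it (Principle A).

Jorge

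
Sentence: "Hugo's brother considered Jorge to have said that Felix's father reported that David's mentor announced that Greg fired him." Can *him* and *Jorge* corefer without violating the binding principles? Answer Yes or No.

Yes

*Jorge* is an R-expression; Principle C requires it to be free (not bound by any c-commanding expression).
— him: object of the clause headed by 'fired'; the pronoun does not c-command the R-expression — coreference allowed.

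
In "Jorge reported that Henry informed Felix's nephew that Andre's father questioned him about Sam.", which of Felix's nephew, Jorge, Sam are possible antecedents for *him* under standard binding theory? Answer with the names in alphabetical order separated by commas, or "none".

*him* is a pronoun; Principle B requires it to be free in its binding domain — the clause headed by 'questioned'.
— Felix's nephew: object of the clause headed by 'informed'; c-commands the pronoun but lies outside its binding domain — allowed.
— Jorge: subject of the matrix clause; c-commands the pronoun but lies outside its binding domain — allowed.
— Sam: second object of the clause headed by 'questioned'; is c-commanded by the pronoun; coreference would bind this R-expression — blocked (Principle C).

Felix's nephew, Jorge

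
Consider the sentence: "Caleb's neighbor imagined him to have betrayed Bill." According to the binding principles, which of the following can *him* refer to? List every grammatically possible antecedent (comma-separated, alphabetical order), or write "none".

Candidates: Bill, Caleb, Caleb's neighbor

*him* is a pronoun; Principle B requires it to be free in its binding domain — the matrix clause.
— Bill: object of the clause headed by 'betrayed'; is c-commanded by the pronoun; coreference would bind this R-expression — blocked (Principle C).
— Caleb: possessor inside the subject DP of the matrix clause; does not c-command the pronoun — Principle B does not apply; allowed.
— Caleb's neighbor: subject of the matrix clause; c-commands the pronoun within its binding domain — blocked (Principle B).

Caleb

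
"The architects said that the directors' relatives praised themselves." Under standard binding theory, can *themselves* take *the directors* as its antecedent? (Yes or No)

No

*themselves* is a reflexive; Principle A requires it to be bound within its binding domain — the clause headed by 'praised'.
— the directors: possessor inside the subject DP of the clause headed by 'praised'; does not c-command the reflexive — cannot bind it (Principle A).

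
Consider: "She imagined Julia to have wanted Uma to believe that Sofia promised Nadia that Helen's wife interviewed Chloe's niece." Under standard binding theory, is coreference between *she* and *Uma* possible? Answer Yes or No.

*Uma* is an R-expression; Principle C requires it to be free (not bound by any c-commanding expression).
— she: subject of the matrix clause; the pronoun c-commands the R-expression — coreference blocked (Principle C).

No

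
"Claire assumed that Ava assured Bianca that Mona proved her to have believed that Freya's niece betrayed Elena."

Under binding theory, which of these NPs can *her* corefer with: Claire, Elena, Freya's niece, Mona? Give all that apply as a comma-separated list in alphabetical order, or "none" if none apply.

Claire

*her* is a pronoun; Principle B requires it to be free in its binding domain — the clause headed by 'proved'.
— Claire: subject of the matrix clause; c-commands the pronoun but lies outside its binding domain — allowed.
— Elena: object of the clause headed by 'betrayed'; is c-commanded by the pronoun; coreference would bind this R-expression — blocked (Principle C).
— Freya's niece: subject of the clause headed by 'betrayed'; is c-commanded by the pronoun; coreference would bind this R-expression — blocked (Principle C).
— Mona: subject of the clause headed by 'proved'; c-commands the pronoun within its binding domain — blocked (Principle B).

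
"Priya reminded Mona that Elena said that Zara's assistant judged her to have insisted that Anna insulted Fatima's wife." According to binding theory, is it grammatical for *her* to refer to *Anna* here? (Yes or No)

No

*Anna* is an R-expression; Principle C requires it to be free (not bound by any c-commanding expression).
— her: subject of the clause headed by 'insisted'; the pronoun c-commands the R-expression — coreference blocked (Principle C).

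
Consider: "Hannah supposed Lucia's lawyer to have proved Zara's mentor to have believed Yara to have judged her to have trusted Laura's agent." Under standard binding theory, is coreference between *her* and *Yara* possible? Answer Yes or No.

*Yara* is an R-expression; Principle C requires it to be free (not bound by any c-commanding expression).
— her: subject of the clause headed by 'trusted'; the R-expression locally c-commands the pronoun — coreference blocked (Principle B on the pronoun).

No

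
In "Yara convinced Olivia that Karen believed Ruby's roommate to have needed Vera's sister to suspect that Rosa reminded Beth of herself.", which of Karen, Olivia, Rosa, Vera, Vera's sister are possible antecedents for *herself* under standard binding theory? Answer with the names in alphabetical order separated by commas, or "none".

Rosa

*herself* is a reflexive; Principle A requires it to be bound within its binding domain — the clause headed by 'reminded'.
— Karen: subject of the clause headed by 'believed'; c-commands the reflexive but lies outside its binding domain — cannot bind it (Principle A).
— Olivia: object of the matrix clause; c-commands the reflexive but lies outside its binding domain — cannot bind it (Principle A).
— Rosa: subject of the clause headed by 'reminded'; c-commands the reflexive within its binding domain — allowed (Principle A).
— Vera: possessor inside the subject DP of the clause headed by 'suspect'; does not c-command the reflexive — cannot bind it (Principle A).
— Vera's sister: subject of the clause headed by 'suspect'; c-commands the reflexive but lies outside its binding domain — cannot bind it (Principle A).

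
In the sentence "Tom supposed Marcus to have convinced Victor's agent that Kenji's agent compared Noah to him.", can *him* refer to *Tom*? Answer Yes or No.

Yes

*him* is a pronoun; Principle B requires it to be free in its binding domain — the clause headed by 'compared'.
— Tom: subject of the matrix clause; c-commands the pronoun but lies outside its binding domain — allowed.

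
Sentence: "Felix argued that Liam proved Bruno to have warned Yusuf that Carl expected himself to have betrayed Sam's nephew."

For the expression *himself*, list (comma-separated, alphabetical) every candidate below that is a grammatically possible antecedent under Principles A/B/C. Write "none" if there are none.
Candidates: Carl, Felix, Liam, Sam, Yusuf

*himself* is a reflexive; Principle A requires it to be bound within its binding domain — the clause headed by 'expected'.
— Carl: subject of the clause headed by 'expected'; c-commands the reflexive within its binding domain — allowed (Principle A).
— Felix: subject of the matrix clause; c-commands the reflexive but lies outside its binding domain — cannot bind it (Principle A).
— Liam: subject of the clause headed by 'proved'; c-commands the reflexive but lies outside its binding domain — cannot bind it (Principle A).
— Sam: possessor inside the object DP of the clause headed by 'betrayed'; does not c-command the reflexive — cannot bind it (Principle A).
— Yusuf: object of the clause headed by 'warned'; c-commands the reflexive but lies outside its binding domain — cannot bind it (Principle A).

Carl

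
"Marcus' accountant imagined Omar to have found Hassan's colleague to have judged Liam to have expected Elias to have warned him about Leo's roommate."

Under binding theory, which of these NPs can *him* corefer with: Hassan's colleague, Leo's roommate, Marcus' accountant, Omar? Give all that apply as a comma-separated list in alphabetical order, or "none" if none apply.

Hassan's colleague, Marcus' accountant, Omar

*him* is a pronoun; Principle B requires it to be free in its binding domain — the clause headed by 'warned'.
— Hassan's colleague: subject of the clause headed by 'judged'; c-commands the pronoun but lies outside its binding domain — allowed.
— Leo's roommate: second object of the clause headed by 'warned'; is c-commanded by the pronoun; coreference would bind this R-expression — blocked (Principle C).
— Marcus' accountant: subject of the matrix clause; c-commands the pronoun but lies outside its binding domain — allowed.
— Omar: subject of the clause headed by 'found'; c-commands the pronoun but lies outside its binding domain — allowed.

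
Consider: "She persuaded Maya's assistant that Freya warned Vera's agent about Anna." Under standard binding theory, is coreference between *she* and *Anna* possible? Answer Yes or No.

No

*Anna* is an R-expression; Principle C requires it to be free (not bound by any c-commanding expression).
— she: subject of the matrix clause; the pronoun c-commands the R-expression — coreference blocked (Principle C).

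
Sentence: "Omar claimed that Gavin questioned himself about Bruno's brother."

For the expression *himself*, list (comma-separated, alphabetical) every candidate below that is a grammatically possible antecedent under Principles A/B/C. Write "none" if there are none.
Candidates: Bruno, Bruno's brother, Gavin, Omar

*himself* is a reflexive; Principle A requires it to be bound within its binding domain — the clause headed by 'questioned'.
— Bruno: possessor inside the second object DP of the clause headed by 'questioned'; does not c-command the reflexive — cannot bind it (Principle A).
— Bruno's brother: second object of the clause headed by 'questioned'; does not c-command the reflexive — cannot bind it (Principle A).
— Gavin: subject of the clause headed by 'questioned'; c-commands the reflexive within its binding domain — allowed (Principle A).
— Omar: subject of the matrix clause; c-commands the reflexive but lies outside its binding domain — cannot bind it (Principle A).

Gavin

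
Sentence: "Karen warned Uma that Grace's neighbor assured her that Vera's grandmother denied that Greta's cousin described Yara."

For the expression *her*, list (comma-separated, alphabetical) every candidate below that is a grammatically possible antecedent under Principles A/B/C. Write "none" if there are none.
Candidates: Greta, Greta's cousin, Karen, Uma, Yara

*her* is a pronoun; Principle B requires it to be free in its binding domain — the clause headed by 'assured'.
— Greta: possessor inside the subject DP of the clause headed by 'described'; is c-commanded by the pronoun; coreference would bind this R-expression — blocked (Principle C).
— Greta's cousin: subject of the clause headed by 'described'; is c-commanded by the pronoun; coreference would bind this R-expression — blocked (Principle C).
— Karen: subject of the matrix clause; c-commands the pronoun but lies outside its binding domain — allowed.
— Uma: object of the matrix clause; c-commands the pronoun but lies outside its binding domain — allowed.
— Yara: object of the clause headed by 'described'; is c-commanded by the pronoun; coreference would bind this R-expression — blocked (Principle C).

Karen, Uma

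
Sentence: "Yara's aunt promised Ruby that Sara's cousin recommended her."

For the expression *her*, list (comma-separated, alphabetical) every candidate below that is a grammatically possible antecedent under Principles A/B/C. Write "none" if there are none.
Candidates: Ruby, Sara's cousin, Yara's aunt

Ruby, Yara's aunt

*her* is a pronoun; Principle B requires it to be free in its binding domain — the clause headed by 'recommended'.
— Ruby: object of the matrix clause; c-commands the pronoun but lies outside its binding domain — allowed.
— Sara's cousin: subject of the clause headed by 'recommended'; c-commands the pronoun within its binding domain — blocked (Principle B).
— Yara's aunt: subject of the matrix clause; c-commands the pronoun but lies outside its binding domain — allowed.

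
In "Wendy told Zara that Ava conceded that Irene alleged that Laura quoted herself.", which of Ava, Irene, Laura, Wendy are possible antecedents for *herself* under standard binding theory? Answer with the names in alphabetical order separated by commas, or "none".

Laura

*herself* is a reflexive; Principle A requires it to be bound within its binding domain — the clause headed by 'quoted'.
— Ava: subject of the clause headed by 'conceded'; c-commands the reflexive but lies outside its binding domain — cannot bind it (Principle A).
— Irene: subject of the clause headed by 'alleged'; c-commands the reflexive but lies outside its binding domain — cannot bind it (Principle A).
— Laura: subject of the clause headed by 'quoted'; c-commands the reflexive within its binding domain — allowed (Principle A).
— Wendy: subject of the matrix clause; c-commands the reflexive but lies outside its binding domain — cannot bind it (Principle A).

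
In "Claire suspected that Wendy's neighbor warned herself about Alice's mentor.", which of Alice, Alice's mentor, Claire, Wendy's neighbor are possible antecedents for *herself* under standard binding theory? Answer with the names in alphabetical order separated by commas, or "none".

*herself* is a reflexive; Principle A requires it to be bound within its binding domain — the clause headed by 'warned'.
— Alice: possessor inside the second object DP of the clause headed by 'warned'; does not c-command the reflexive — cannot bind it (Principle A).
— Alice's mentor: second object of the clause headed by 'warned'; does not c-command the reflexive — cannot bind it (Principle A).
— Claire: subject of the matrix clause; c-commands the reflexive but lies outside its binding domain — cannot bind it (Principle A).
— Wendy's neighbor: subject of the clause headed by 'warned'; c-commands the reflexive within its binding domain — allowed (Principle A).

Wendy's neighbor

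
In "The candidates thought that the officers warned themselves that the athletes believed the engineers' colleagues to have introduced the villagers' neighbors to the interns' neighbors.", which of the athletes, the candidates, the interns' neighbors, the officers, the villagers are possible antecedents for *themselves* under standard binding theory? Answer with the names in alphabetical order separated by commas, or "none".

the officers

*themselves* is a reflexive; Principle A requires it to be bound within its binding domain — the clause headed by 'warned'.
— the athletes: subject of the clause headed by 'believed'; does not c-command the reflexive — cannot bind it (Principle A).
— the candidates: subject of the matrix clause; c-commands the reflexive but lies outside its binding domain — cannot bind it (Principle A).
— the interns' neighbors: second object of the clause headed by 'introduced'; does not c-command the reflexive — cannot bind it (Principle A).
— the officers: subject of the clause headed by 'warned'; c-commands the reflexive within its binding domain — allowed (Principle A).
— the villagers: possessor inside the object DP of the clause headed by 'introduced'; does not c-command the reflexive — cannot bind it (Principle A).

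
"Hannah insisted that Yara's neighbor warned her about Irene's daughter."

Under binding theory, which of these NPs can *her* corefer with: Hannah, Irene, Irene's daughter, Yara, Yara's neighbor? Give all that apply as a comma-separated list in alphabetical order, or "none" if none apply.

*her* is a pronoun; Principle B requires it to be free in its binding domain — the clause headed by 'warned'.
— Hannah: subject of the matrix clause; c-commands the pronoun but lies outside its binding domain — allowed.
— Irene: possessor inside the second object DP of the clause headed by 'warned'; is c-commanded by the pronoun; coreference would bind this R-expression — blocked (Principle C).
— Irene's daughter: second object of the clause headed by 'warned'; is c-commanded by the pronoun; coreference would bind this R-expression — blocked (Principle C).
— Yara: possessor inside the subject DP of the clause headed by 'warned'; does not c-command the pronoun — Principle B does not apply; allowed.
— Yara's neighbor: subject of the clause headed by 'warned'; c-commands the pronoun within its binding domain — blocked (Principle B).

Hannah, Yara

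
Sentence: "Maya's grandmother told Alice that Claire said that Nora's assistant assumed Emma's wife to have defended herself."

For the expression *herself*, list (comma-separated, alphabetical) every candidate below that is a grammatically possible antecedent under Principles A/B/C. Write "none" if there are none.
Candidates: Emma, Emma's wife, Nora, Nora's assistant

*herself* is a reflexive; Principle A requires it to be bound within its binding domain — the clause headed by 'defended'.
— Emma: possessor inside the subject DP of the clause headed by 'defended'; does not c-command the reflexive — cannot bind it (Principle A).
— Emma's wife: subject of the clause headed by 'defended'; c-commands the reflexive within its binding domain — allowed (Principle A).
— Nora: possessor inside the subject DP of the clause headed by 'assumed'; does not c-command the reflexive — cannot bind it (Principle A).
— Nora's assistant: subject of the clause headed by 'assumed'; c-commands the reflexive but lies outside its binding domain — cannot bind it (Principle A).

Emma's wife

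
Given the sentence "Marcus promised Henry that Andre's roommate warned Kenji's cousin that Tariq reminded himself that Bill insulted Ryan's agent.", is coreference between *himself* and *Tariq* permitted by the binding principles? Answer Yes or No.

Yes

*himself* is a reflexive; Principle A requires it to be bound within its binding domain — the clause headed by 'reminded'.
— Tariq: subject of the clause headed by 'reminded'; c-commands the reflexive within its binding domain — allowed (Principle A).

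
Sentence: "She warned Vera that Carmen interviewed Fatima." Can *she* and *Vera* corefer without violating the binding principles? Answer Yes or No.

No

*Vera* is an R-expression; Principle C requires it to be free (not bound by any c-commanding expression).
— she: subject of the matrix clause; the pronoun c-commands the R-expression — coreference blocked (Principle C).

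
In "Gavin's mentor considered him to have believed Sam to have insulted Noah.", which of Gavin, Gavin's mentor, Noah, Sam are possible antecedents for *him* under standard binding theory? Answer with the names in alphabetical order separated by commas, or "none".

*him* is a pronoun; Principle B requires it to be free in its binding domain — the matrix clause.
— Gavin: possessor inside the subject DP of the matrix clause; does not c-command the pronoun — Principle B does not apply; allowed.
— Gavin's mentor: subject of the matrix clause; c-commands the pronoun within its binding domain — blocked (Principle B).
— Noah: object of the clause headed by 'insulted'; is c-commanded by the pronoun; coreference would bind this R-expression — blocked (Principle C).
— Sam: subject of the clause headed by 'insulted'; is c-commanded by the pronoun; coreference would bind this R-expression — blocked (Principle C).

Gavin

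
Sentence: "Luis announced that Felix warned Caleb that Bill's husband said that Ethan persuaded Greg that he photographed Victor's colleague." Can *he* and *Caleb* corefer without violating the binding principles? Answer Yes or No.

Yes

*Caleb* is an R-expression; Principle C requires it to be free (not bound by any c-commanding expression).
— he: subject of the clause headed by 'photographed'; the pronoun does not c-command the R-expression — coreference allowed.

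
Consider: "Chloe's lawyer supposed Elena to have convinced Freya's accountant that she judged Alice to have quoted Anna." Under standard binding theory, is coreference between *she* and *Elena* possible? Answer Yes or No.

*Elena* is an R-expression; Principle C requires it to be free (not bound by any c-commanding expression).
— she: subject of the clause headed by 'judged'; the pronoun does not c-command the R-expression — coreference allowed.

Yes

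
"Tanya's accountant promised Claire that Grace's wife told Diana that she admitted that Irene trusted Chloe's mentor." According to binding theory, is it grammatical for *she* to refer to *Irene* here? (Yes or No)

*Irene* is an R-expression; Principle C requires it to be free (not bound by any c-commanding expression).
— she: subject of the clause headed by 'admitted'; the pronoun c-commands the R-expression — coreference blocked (Principle C).

No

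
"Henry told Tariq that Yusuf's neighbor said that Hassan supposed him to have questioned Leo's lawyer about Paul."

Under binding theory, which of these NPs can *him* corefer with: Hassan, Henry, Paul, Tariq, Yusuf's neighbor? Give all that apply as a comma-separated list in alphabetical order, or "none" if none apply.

*him* is a pronoun; Principle B requires it to be free in its binding domain — the clause headed by 'supposed'.
— Hassan: subject of the clause headed by 'supposed'; c-commands the pronoun within its binding domain — blocked (Principle B).
— Henry: subject of the matrix clause; c-commands the pronoun but lies outside its binding domain — allowed.
— Paul: second object of the clause headed by 'questioned'; is c-commanded by the pronoun; coreference would bind this R-expression — blocked (Principle C).
— Tariq: object of the matrix clause; c-commands the pronoun but lies outside its binding domain — allowed.
— Yusuf's neighbor: subject of the clause headed by 'said'; c-commands the pronoun but lies outside its binding domain — allowed.

Henry, Tariq, Yusuf's neighbor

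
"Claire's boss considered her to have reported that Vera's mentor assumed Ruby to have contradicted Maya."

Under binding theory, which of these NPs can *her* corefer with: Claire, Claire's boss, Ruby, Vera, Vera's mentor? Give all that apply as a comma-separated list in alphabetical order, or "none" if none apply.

*her* is a pronoun; Principle B requires it to be free in its binding domain — the matrix clause.
— Claire: possessor inside the subject DP of the matrix clause; does not c-command the pronoun — Principle B does not apply; allowed.
— Claire's boss: subject of the matrix clause; c-commands the pronoun within its binding domain — blocked (Principle B).
— Ruby: subject of the clause headed by 'contradicted'; is c-commanded by the pronoun; coreference would bind this R-expression — blocked (Principle C).
— Vera: possessor inside the subject DP of the clause headed by 'assumed'; is c-commanded by the pronoun; coreference would bind this R-expression — blocked (Principle C).
— Vera's mentor: subject of the clause headed by 'assumed'; is c-commanded by the pronoun; coreference would bind this R-expression — blocked (Principle C).

Claire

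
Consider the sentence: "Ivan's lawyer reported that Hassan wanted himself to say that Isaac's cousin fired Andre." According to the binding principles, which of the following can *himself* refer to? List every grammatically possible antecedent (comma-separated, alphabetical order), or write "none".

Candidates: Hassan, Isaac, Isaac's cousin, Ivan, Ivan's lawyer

Hassan

*himself* is a reflexive; Principle A requires it to be bound within its binding domain — the clause headed by 'wanted'.
— Hassan: subject of the clause headed by 'wanted'; c-commands the reflexive within its binding domain — allowed (Principle A).
— Isaac: possessor inside the subject DP of the clause headed by 'fired'; does not c-command the reflexive — cannot bind it (Principle A).
— Isaac's cousin: subject of the clause headed by 'fired'; does not c-command the reflexive — cannot bind it (Principle A).
— Ivan: possessor inside the subject DP of the matrix clause; does not c-command the reflexive — cannot bind it (Principle A).
— Ivan's lawyer: subject of the matrix clause; c-commands the reflexive but lies outside its binding domain — cannot bind it (Principle A).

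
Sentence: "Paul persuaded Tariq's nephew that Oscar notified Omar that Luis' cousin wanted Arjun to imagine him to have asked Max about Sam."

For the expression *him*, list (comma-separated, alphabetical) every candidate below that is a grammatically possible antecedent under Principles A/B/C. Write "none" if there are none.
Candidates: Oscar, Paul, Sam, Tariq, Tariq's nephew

Oscar, Paul, Tariq, Tariq's nephew

*him* is a pronoun; Principle B requires it to be free in its binding domain — the clause headed by 'imagine'.
— Oscar: subject of the clause headed by 'notified'; c-commands the pronoun but lies outside its binding domain — allowed.
— Paul: subject of the matrix clause; c-commands the pronoun but lies outside its binding domain — allowed.
— Sam: second object of the clause headed by 'asked'; is c-commanded by the pronoun; coreference would bind this R-expression — blocked (Principle C).
— Tariq: possessor inside the object DP of the matrix clause; does not c-command the pronoun — Principle B does not apply; allowed.
— Tariq's nephew: object of the matrix clause; c-commands the pronoun but lies outside its binding domain — allowed.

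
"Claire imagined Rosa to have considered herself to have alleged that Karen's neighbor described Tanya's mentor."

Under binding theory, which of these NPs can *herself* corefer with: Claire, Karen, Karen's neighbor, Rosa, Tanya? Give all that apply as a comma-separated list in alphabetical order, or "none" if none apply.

*herself* is a reflexive; Principle A requires it to be bound within its binding domain — the clause headed by 'considered'.
— Claire: subject of the matrix clause; c-commands the reflexive but lies outside its binding domain — cannot bind it (Principle A).
— Karen: possessor inside the subject DP of the clause headed by 'described'; does not c-command the reflexive — cannot bind it (Principle A).
— Karen's neighbor: subject of the clause headed by 'described'; does not c-command the reflexive — cannot bind it (Principle A).
— Rosa: subject of the clause headed by 'considered'; c-commands the reflexive within its binding domain — allowed (Principle A).
— Tanya: possessor inside the object DP of the clause headed by 'described'; does not c-command the reflexive — cannot bind it (Principle A).

Rosa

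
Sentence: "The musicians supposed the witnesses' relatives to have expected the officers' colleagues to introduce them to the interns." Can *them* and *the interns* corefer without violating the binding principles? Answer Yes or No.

No

*the interns* is an R-expression; Principle C requires it to be free (not bound by any c-commanding expression).
— them: object of the clause headed by 'introduce'; the pronoun c-commands the R-expression — coreference blocked (Principle C).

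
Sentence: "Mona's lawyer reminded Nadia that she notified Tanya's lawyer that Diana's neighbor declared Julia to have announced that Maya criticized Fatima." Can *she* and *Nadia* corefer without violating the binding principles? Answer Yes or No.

Yes

*Nadia* is an R-expression; Principle C requires it to be free (not bound by any c-commanding expression).
— she: subject of the clause headed by 'notified'; the pronoun does not c-command the R-expression — coreference allowed.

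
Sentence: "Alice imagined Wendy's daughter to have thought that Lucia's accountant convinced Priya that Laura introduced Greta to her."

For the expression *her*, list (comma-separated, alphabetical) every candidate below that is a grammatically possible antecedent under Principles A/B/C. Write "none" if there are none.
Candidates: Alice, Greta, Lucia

Alice, Lucia

*her* is a pronoun; Principle B requires it to be free in its binding domain — the clause headed by 'introduced'.
— Alice: subject of the matrix clause; c-commands the pronoun but lies outside its binding domain — allowed.
— Greta: object of the clause headed by 'introduced'; c-commands the pronoun within its binding domain — blocked (Principle B).
— Lucia: possessor inside the subject DP of the clause headed by 'convinced'; does not c-command the pronoun — Principle B does not apply; allowed.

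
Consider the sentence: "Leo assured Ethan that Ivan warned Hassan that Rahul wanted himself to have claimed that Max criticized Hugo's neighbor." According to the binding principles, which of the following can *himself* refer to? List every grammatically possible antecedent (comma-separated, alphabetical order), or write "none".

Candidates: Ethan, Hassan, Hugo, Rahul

Rahul

*himself* is a reflexive; Principle A requires it to be bound within its binding domain — the clause headed by 'wanted'.
— Ethan: object of the matrix clause; c-commands the reflexive but lies outside its binding domain — cannot bind it (Principle A).
— Hassan: object of the clause headed by 'warned'; c-commands the reflexive but lies outside its binding domain — cannot bind it (Principle A).
— Hugo: possessor inside the object DP of the clause headed by 'criticized'; does not c-command the reflexive — cannot bind it (Principle A).
— Rahul: subject of the clause headed by 'wanted'; c-commands the reflexive within its binding domain — allowed (Principle A).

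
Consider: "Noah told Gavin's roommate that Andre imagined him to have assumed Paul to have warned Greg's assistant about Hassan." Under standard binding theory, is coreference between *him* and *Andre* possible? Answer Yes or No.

No

*Andre* is an R-expression; Principle C requires it to be free (not bound by any c-commanding expression).
— him: subject of the clause headed by 'assumed'; the R-expression locally c-commands the pronoun — coreference blocked (Principle B on the pronoun).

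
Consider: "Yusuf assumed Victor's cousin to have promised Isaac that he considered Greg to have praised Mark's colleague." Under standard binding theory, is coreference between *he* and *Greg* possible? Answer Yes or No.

No

*Greg* is an R-expression; Principle C requires it to be free (not bound by any c-commanding expression).
— he: subject of the clause headed by 'considered'; the pronoun c-commands the R-expression — coreference blocked (Principle C).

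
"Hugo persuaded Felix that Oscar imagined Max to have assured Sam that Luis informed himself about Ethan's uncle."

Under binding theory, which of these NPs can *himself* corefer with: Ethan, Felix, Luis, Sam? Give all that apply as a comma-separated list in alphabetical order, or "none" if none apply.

*himself* is a reflexive; Principle A requires it to be bound within its binding domain — the clause headed by 'informed'.
— Ethan: possessor inside the second object DP of the clause headed by 'informed'; does not c-command the reflexive — cannot bind it (Principle A).
— Felix: object of the matrix clause; c-commands the reflexive but lies outside its binding domain — cannot bind it (Principle A).
— Luis: subject of the clause headed by 'informed'; c-commands the reflexive within its binding domain — allowed (Principle A).
— Sam: object of the clause headed by 'assured'; c-commands the reflexive but lies outside its binding domain — cannot bind it (Principle A).

Luis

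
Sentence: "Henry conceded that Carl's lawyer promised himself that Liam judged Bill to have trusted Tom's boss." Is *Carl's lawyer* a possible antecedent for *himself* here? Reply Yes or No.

*himself* is a reflexive; Principle A requires it to be bound within its binding domain — the clause headed by 'promised'.
— Carl's lawyer: subject of the clause headed by 'promised'; c-commands the reflexive within its binding domain — allowed (Principle A).

Yes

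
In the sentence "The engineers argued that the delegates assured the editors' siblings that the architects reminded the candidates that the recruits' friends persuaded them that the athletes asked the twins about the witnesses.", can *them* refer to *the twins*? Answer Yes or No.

*them* is a pronoun; Principle B requires it to be free in its binding domain — the clause headed by 'persuaded'.
— the twins: object of the clause headed by 'asked'; is c-commanded by the pronoun; coreference would bind this R-expression — blocked (Principle C).

No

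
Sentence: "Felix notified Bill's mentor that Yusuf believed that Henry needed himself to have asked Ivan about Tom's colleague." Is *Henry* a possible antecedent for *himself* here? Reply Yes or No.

Yes

*himself* is a reflexive; Principle A requires it to be bound within its binding domain — the clause headed by 'needed'.
— Henry: subject of the clause headed by 'needed'; c-commands the reflexive within its binding domain — allowed (Principle A).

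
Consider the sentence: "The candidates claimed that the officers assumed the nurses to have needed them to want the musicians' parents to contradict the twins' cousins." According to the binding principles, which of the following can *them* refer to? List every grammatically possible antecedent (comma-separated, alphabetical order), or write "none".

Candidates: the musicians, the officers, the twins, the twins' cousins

*them* is a pronoun; Principle B requires it to be free in its binding domain — the clause headed by 'needed'.
— the musicians: possessor inside the subject DP of the clause headed by 'contradict'; is c-commanded by the pronoun; coreference would bind this R-expression — blocked (Principle C).
— the officers: subject of the clause headed by 'assumed'; c-commands the pronoun but lies outside its binding domain — allowed.
— the twins: possessor inside the object DP of the clause headed by 'contradict'; is c-commanded by the pronoun; coreference would bind this R-expression — blocked (Principle C).
— the twins' cousins: object of the clause headed by 'contradict'; is c-commanded by the pronoun; coreference would bind this R-expression — blocked (Principle C).

the officers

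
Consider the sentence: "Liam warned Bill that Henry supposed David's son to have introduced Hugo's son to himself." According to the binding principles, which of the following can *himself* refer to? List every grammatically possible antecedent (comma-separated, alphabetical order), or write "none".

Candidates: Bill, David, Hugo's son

Hugo's son

*himself* is a reflexive; Principle A requires it to be bound within its binding domain — the clause headed by 'introduced'.
— Bill: object of the matrix clause; c-commands the reflexive but lies outside its binding domain — cannot bind it (Principle A).
— David: possessor inside the subject DP of the clause headed by 'introduced'; does not c-command the reflexive — cannot bind it (Principle A).
— Hugo's son: object of the clause headed by 'introduced'; c-commands the reflexive within its binding domain — allowed (Principle A).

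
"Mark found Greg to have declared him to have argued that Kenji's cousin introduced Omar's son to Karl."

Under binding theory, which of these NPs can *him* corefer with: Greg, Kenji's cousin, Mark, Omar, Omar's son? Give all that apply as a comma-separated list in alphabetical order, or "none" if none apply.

*him* is a pronoun; Principle B requires it to be free in its binding domain — the clause headed by 'declared'.
— Greg: subject of the clause headed by 'declared'; c-commands the pronoun within its binding domain — blocked (Principle B).
— Kenji's cousin: subject of the clause headed by 'introduced'; is c-commanded by the pronoun; coreference would bind this R-expression — blocked (Principle C).
— Mark: subject of the matrix clause; c-commands the pronoun but lies outside its binding domain — allowed.
— Omar: possessor inside the object DP of the clause headed by 'introduced'; is c-commanded by the pronoun; coreference would bind this R-expression — blocked (Principle C).
— Omar's son: object of the clause headed by 'introduced'; is c-commanded by the pronoun; coreference would bind this R-expression — blocked (Principle C).

Mark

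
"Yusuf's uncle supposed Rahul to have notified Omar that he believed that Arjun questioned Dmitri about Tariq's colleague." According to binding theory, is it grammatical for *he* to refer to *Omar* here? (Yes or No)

Yes

*Omar* is an R-expression; Principle C requires it to be free (not bound by any c-commanding expression).
— he: subject of the clause headed by 'believed'; the pronoun does not c-command the R-expression — coreference allowed.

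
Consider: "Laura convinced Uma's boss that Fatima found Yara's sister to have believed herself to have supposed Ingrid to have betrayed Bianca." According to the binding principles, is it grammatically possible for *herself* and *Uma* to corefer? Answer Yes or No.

No

*herself* is a reflexive; Principle A requires it to be bound within its binding domain — the clause headed by 'believed'.
— Uma: possessor inside the object DP of the matrix clause; does not c-command the reflexive — cannot bind it (Principle A).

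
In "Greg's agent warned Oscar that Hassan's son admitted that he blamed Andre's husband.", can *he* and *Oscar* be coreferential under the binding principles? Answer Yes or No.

*Oscar* is an R-expression; Principle C requires it to be free (not bound by any c-commanding expression).
— he: subject of the clause headed by 'blamed'; the pronoun does not c-command the R-expression — coreference allowed.

Yes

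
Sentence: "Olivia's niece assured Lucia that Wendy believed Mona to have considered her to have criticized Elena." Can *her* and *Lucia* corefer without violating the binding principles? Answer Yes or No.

Yes

*Lucia* is an R-expression; Principle C requires it to be free (not bound by any c-commanding expression).
— her: subject of the clause headed by 'criticized'; the pronoun does not c-command the R-expression — coreference allowed.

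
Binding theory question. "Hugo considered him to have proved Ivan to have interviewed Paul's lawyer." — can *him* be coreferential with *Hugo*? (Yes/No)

*him* is a pronoun; Principle B requires it to be free in its binding domain — the matrix clause.
— Hugo: subject of the matrix clause; c-commands the pronoun within its binding domain — blocked (Principle B).

No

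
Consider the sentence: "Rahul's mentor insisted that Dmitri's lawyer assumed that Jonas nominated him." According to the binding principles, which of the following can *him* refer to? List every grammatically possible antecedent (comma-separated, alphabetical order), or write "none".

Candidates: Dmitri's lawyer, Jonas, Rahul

Dmitri's lawyer, Rahul

*him* is a pronoun; Principle B requires it to be free in its binding domain — the clause headed by 'nominated'.
— Dmitri's lawyer: subject of the clause headed by 'assumed'; c-commands the pronoun but lies outside its binding domain — allowed.
— Jonas: subject of the clause headed by 'nominated'; c-commands the pronoun within its binding domain — blocked (Principle B).
— Rahul: possessor inside the subject DP of the matrix clause; does not c-command the pronoun — Principle B does not apply; allowed.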